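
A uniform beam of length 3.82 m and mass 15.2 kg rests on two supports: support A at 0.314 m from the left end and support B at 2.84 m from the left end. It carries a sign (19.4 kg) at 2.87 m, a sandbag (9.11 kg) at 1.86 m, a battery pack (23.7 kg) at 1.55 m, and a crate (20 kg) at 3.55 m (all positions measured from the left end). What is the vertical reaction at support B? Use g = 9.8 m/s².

Take moments about support A.
Beam weight: 15.2 × 9.8 = 149 N down at 1.91 m → arm 1.596 m, τ = 149 × 1.596 = 237.8 N·m clockwise.
Sign: 19.4 × 9.8 = 190.1 N down at 2.87 m → arm 2.556 m, τ = 190.1 × 2.556 = 485.9 N·m clockwise.
Sandbag: 9.11 × 9.8 = 89.28 N down at 1.86 m → arm 1.546 m, τ = 89.28 × 1.546 = 138 N·m clockwise.
Battery pack: 23.7 × 9.8 = 232.3 N down at 1.55 m → arm 1.236 m, τ = 232.3 × 1.236 = 287.1 N·m clockwise.
Crate: 20 × 9.8 = 196 N down at 3.55 m → arm 3.236 m, τ = 196 × 3.236 = 634.3 N·m clockwise.
Net load moment about support A = 1783 N·m clockwise.
Reaction R at support B is upward at 2.84 m, arm 2.526 m → moment R × 2.526 counterclockwise.
Setting net torque to zero: R × 2.526 = 1783 → R = 706 N.

R_B ≈ 706 N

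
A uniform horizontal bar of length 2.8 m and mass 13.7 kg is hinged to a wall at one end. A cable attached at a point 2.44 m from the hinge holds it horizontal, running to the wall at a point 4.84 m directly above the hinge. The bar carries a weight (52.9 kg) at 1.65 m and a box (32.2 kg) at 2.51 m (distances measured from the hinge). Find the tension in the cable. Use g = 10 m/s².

Sum moments about the hinge (the unknown hinge reaction has zero arm there).
Beam weight: 13.7 × 10 = 137 N down at 1.4 m → arm 1.4 m, τ = 137 × 1.4 = 191.8 N·m clockwise.
Weight: 52.9 × 10 = 529 N down at 1.65 m → arm 1.65 m, τ = 529 × 1.65 = 872.8 N·m clockwise.
Box: 32.2 × 10 = 322 N down at 2.51 m → arm 2.51 m, τ = 322 × 2.51 = 808.2 N·m clockwise.
Total clockwise load moment = 1873 N·m.
The cable tension T acts at 2.44 m; only its component perpendicular to the bar, T sinθ, produces torque. sinθ = h/√(h²+d²) = 4.84/√(4.84²+2.44²) = 0.8929.
For rotational equilibrium, T × 2.44 × 0.8929 = 1873, so T = 1873 / 2.179 = 860 N.

T ≈ 860 N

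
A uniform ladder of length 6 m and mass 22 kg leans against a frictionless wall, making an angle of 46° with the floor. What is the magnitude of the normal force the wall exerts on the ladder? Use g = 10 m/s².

N_wall ≈ 106 N

Sum moments about the foot of the ladder (the floor normal and friction both act there and drop out).
Ladder weight 22×10 = 220 N acts at 3 m along the ladder; its horizontal arm is 3·cos46° = 2.084 m → τ = 458.5 N·m clockwise.
Wall normal N acts horizontally at the top; its moment arm is the height L sinθ = 6·sin46° = 4.316 m, counterclockwise.
Setting net torque to zero: N × 4.316 = 458.5 → N = 106 N.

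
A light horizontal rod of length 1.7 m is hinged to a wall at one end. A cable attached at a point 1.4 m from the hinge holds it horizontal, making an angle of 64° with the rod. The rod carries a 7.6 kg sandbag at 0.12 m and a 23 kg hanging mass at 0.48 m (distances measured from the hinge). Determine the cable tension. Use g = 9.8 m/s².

T ≈ 93.1 N

Taking torques about the hinge:
Sandbag: 7.6 × 9.8 = 74.48 N down at 0.12 m → arm 0.12 m, τ = 74.48 × 0.12 = 8.938 N·m clockwise.
Hanging mass: 23 × 9.8 = 225.4 N down at 0.48 m → arm 0.48 m, τ = 225.4 × 0.48 = 108.2 N·m clockwise.
Total clockwise load moment = 117.1 N·m.
The cable tension T acts at 1.4 m; only its component perpendicular to the rod, T sinθ, produces torque. sin 64° = 0.8988.
For rotational equilibrium, T × 1.4 × 0.8988 = 117.1, so T = 117.1 / 1.258 = 93.1 N.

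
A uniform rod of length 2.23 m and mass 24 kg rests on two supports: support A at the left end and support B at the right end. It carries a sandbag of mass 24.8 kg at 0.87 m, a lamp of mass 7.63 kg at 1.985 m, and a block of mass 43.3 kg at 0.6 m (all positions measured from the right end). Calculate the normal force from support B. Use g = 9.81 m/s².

R_B ≈ 585 N

Take moments about support A.
Beam weight: 24 × 9.81 = 235.4 N down at 1.115 m → arm 1.115 m, τ = 235.4 × 1.115 = 262.5 N·m clockwise.
Sandbag: 24.8 × 9.81 = 243.3 N down at 0.87 m → arm 1.36 m, τ = 243.3 × 1.36 = 330.9 N·m clockwise.
Lamp: 7.63 × 9.81 = 74.85 N down at 1.985 m → arm 0.245 m, τ = 74.85 × 0.245 = 18.34 N·m clockwise.
Block: 43.3 × 9.81 = 424.8 N down at 0.6 m → arm 1.63 m, τ = 424.8 × 1.63 = 692.4 N·m clockwise.
Net load moment about support A = 1304 N·m clockwise.
Reaction R at support B is upward at 0 m, arm 2.23 m → moment R × 2.23 counterclockwise.
Balancing moments: R × 2.23 = 1304, giving R = 585 N.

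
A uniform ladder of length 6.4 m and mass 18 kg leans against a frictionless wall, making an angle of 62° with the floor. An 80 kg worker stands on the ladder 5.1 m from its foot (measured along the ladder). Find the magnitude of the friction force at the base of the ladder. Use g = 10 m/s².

Take moments about the foot of the ladder.
Ladder weight 18×10 = 180 N acts at 3.2 m along the ladder; its horizontal arm is 3.2·cos62° = 1.502 m → τ = 270.4 N·m clockwise.
Worker: 80×10 = 800 N at 5.1 m → arm 2.394 m → τ = 1915 N·m clockwise.
Wall normal N acts horizontally at the top; its moment arm is the height L sinθ = 6.4·sin62° = 5.651 m, counterclockwise.
Στ = 0 ⇒ N × 5.651 = 2185 ⇒ N = 387 N.
ΣFx = 0: friction at the foot balances the wall's push, so f = N_wall = 387 N.

f ≈ 387 N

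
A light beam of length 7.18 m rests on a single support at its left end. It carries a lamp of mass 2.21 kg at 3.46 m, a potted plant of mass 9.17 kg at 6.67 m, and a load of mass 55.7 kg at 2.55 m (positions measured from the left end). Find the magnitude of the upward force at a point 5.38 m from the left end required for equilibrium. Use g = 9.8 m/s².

About the left end:
Lamp: 2.21 × 9.8 = 21.66 N down at 3.46 m → arm 3.46 m, τ = 21.66 × 3.46 = 74.94 N·m clockwise.
Potted plant: 9.17 × 9.8 = 89.87 N down at 6.67 m → arm 6.67 m, τ = 89.87 × 6.67 = 599.4 N·m clockwise.
Load: 55.7 × 9.8 = 545.9 N down at 2.55 m → arm 2.55 m, τ = 545.9 × 2.55 = 1392 N·m clockwise.
Net moment of the loads = 2066 N·m clockwise.
The upward force F acts at a point 5.38 m from the left end, arm 5.38 m, giving F × 5.38 counterclockwise.
For rotational equilibrium, F × 5.38 = 2066, so F = 2066 / 5.38 = 384 N.

F ≈ 384 N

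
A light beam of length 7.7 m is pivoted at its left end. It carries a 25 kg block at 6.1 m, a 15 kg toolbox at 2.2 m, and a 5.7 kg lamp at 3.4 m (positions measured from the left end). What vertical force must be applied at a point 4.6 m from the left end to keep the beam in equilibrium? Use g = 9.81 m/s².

About the left end:
Block: 25 × 9.81 = 245.2 N down at 6.1 m → arm 6.1 m, τ = 245.2 × 6.1 = 1496 N·m clockwise.
Toolbox: 15 × 9.81 = 147.2 N down at 2.2 m → arm 2.2 m, τ = 147.2 × 2.2 = 323.8 N·m clockwise.
Lamp: 5.7 × 9.81 = 55.92 N down at 3.4 m → arm 3.4 m, τ = 55.92 × 3.4 = 190.1 N·m clockwise.
Net moment of the loads = 2010 N·m clockwise.
The upward force F acts at a point 4.6 m from the left end, arm 4.6 m, giving F × 4.6 counterclockwise.
Setting net torque to zero: F × 4.6 = 2010 → F = 2010 / 4.6 = 437 N.

F ≈ 437 N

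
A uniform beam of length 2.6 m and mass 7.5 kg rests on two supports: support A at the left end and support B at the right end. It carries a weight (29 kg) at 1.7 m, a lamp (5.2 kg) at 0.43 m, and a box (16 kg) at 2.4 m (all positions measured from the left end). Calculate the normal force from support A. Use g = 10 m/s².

R_A ≈ 194 N

Taking torques about support B:
Beam weight: 7.5 × 10 = 75 N down at 1.3 m → arm 1.3 m, τ = 75 × 1.3 = 97.5 N·m counterclockwise.
Weight: 29 × 10 = 290 N down at 1.7 m → arm 0.9 m, τ = 290 × 0.9 = 261 N·m counterclockwise.
Lamp: 5.2 × 10 = 52 N down at 0.43 m → arm 2.17 m, τ = 52 × 2.17 = 112.8 N·m counterclockwise.
Box: 16 × 10 = 160 N down at 2.4 m → arm 0.2 m, τ = 160 × 0.2 = 32 N·m counterclockwise.
Net load moment about support B = 503.3 N·m counterclockwise.
Reaction R at support A is upward at 0 m, arm 2.6 m → moment R × 2.6 clockwise.
Στ = 0 ⇒ R × 2.6 = 503.3 ⇒ R = 194 N.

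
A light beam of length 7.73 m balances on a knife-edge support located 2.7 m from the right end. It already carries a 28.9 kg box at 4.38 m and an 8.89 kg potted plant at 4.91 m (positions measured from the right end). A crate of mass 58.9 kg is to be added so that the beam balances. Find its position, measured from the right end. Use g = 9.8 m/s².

x ≈ 1.54 m from the right end

Choose the knife-edge support (at 2.7 m from the right end) as the axis so the support reaction has zero arm there.
Box: 28.9 × 9.8 = 283.2 N down at 4.38 m → arm 1.68 m, τ = 283.2 × 1.68 = 475.8 N·m counterclockwise.
Potted plant: 8.89 × 9.8 = 87.12 N down at 4.91 m → arm 2.21 m, τ = 87.12 × 2.21 = 192.5 N·m counterclockwise.
Net moment of existing loads = 668.3 N·m counterclockwise.
The crate weighs 58.9 × 9.8 = 577.2 N and must supply an equal clockwise moment, so its lever arm about the knife-edge support is 668.3 / 577.2 = 1.16 m.
That puts it at 2.7 − 1.16 = 1.54 m from the right end.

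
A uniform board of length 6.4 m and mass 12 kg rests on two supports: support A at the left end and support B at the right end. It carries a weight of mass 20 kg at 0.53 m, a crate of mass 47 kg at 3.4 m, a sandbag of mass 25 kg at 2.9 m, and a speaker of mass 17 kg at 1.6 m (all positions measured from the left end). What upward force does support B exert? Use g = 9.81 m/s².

Take moments about support A.
Beam weight: 12 × 9.81 = 117.7 N down at 3.2 m → arm 3.2 m, τ = 117.7 × 3.2 = 376.6 N·m clockwise.
Weight: 20 × 9.81 = 196.2 N down at 0.53 m → arm 0.53 m, τ = 196.2 × 0.53 = 104 N·m clockwise.
Crate: 47 × 9.81 = 461.1 N down at 3.4 m → arm 3.4 m, τ = 461.1 × 3.4 = 1568 N·m clockwise.
Sandbag: 25 × 9.81 = 245.2 N down at 2.9 m → arm 2.9 m, τ = 245.2 × 2.9 = 711.1 N·m clockwise.
Speaker: 17 × 9.81 = 166.8 N down at 1.6 m → arm 1.6 m, τ = 166.8 × 1.6 = 266.9 N·m clockwise.
Net load moment about support A = 3027 N·m clockwise.
Reaction R at support B is upward at 6.4 m, arm 6.4 m → moment R × 6.4 counterclockwise.
Στ = 0 ⇒ R × 6.4 = 3027 ⇒ R = 473 N.

R_B ≈ 473 N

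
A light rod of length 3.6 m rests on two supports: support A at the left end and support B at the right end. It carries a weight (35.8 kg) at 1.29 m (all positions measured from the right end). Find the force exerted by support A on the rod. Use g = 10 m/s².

Take moments about support B.
Weight: 35.8 × 10 = 358 N down at 1.29 m → arm 1.29 m, τ = 358 × 1.29 = 461.8 N·m counterclockwise.
Net load moment about support B = 461.8 N·m counterclockwise.
Reaction R at support A is upward at 3.6 m, arm 3.6 m → moment R × 3.6 clockwise.
Στ = 0 ⇒ R × 3.6 = 461.8 ⇒ R = 128 N.

R_A ≈ 128 N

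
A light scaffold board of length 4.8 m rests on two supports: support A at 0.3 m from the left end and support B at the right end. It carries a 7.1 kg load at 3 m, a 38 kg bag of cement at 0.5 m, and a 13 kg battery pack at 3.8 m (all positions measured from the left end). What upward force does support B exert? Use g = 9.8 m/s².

R_B ≈ 157 N

Sum moments about support A (its reaction then has zero moment arm).
Load: 7.1 × 9.8 = 69.58 N down at 3 m → arm 2.7 m, τ = 69.58 × 2.7 = 187.9 N·m clockwise.
Bag of cement: 38 × 9.8 = 372.4 N down at 0.5 m → arm 0.2 m, τ = 372.4 × 0.2 = 74.48 N·m clockwise.
Battery pack: 13 × 9.8 = 127.4 N down at 3.8 m → arm 3.5 m, τ = 127.4 × 3.5 = 445.9 N·m clockwise.
Net load moment about support A = 708.3 N·m clockwise.
Reaction R at support B is upward at 4.8 m, arm 4.5 m → moment R × 4.5 counterclockwise.
Setting net torque to zero: R × 4.5 = 708.3 → R = 157 N.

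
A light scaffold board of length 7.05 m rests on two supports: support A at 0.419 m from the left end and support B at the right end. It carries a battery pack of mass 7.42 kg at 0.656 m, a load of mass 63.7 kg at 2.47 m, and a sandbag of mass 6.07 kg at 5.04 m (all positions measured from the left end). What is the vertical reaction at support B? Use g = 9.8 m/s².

Choose support A as the axis so its reaction then has zero moment arm.
Battery pack: 7.42 × 9.8 = 72.72 N down at 0.656 m → arm 0.237 m, τ = 72.72 × 0.237 = 17.23 N·m clockwise.
Load: 63.7 × 9.8 = 624.3 N down at 2.47 m → arm 2.051 m, τ = 624.3 × 2.051 = 1280 N·m clockwise.
Sandbag: 6.07 × 9.8 = 59.49 N down at 5.04 m → arm 4.621 m, τ = 59.49 × 4.621 = 274.9 N·m clockwise.
Net load moment about support A = 1572 N·m clockwise.
Reaction R at support B is upward at 7.05 m, arm 6.631 m → moment R × 6.631 counterclockwise.
Στ = 0 ⇒ R × 6.631 = 1572 ⇒ R = 237 N.

R_B ≈ 237 N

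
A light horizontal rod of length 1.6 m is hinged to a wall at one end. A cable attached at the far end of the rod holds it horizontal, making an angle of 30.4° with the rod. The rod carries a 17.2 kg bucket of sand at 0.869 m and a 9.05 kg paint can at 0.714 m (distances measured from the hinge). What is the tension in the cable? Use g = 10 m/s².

About the hinge:
Bucket of sand: 17.2 × 10 = 172 N down at 0.869 m → arm 0.869 m, τ = 172 × 0.869 = 149.5 N·m clockwise.
Paint can: 9.05 × 10 = 90.5 N down at 0.714 m → arm 0.714 m, τ = 90.5 × 0.714 = 64.62 N·m clockwise.
Total clockwise load moment = 214.1 N·m.
The cable tension T acts at 1.6 m; only its component perpendicular to the rod, T sinθ, produces torque. sin 30.4° = 0.506.
Balancing moments: T × 1.6 × 0.506 = 214.1, giving T = 214.1 / 0.8096 = 264 N.

T ≈ 264 N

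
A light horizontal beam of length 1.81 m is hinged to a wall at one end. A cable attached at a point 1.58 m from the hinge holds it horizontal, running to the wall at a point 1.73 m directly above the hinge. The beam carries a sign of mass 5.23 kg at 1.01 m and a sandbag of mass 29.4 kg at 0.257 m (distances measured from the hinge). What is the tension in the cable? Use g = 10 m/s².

T ≈ 110 N

Taking torques about the hinge:
Sign: 5.23 × 10 = 52.3 N down at 1.01 m → arm 1.01 m, τ = 52.3 × 1.01 = 52.82 N·m clockwise.
Sandbag: 29.4 × 10 = 294 N down at 0.257 m → arm 0.257 m, τ = 294 × 0.257 = 75.56 N·m clockwise.
Total clockwise load moment = 128.4 N·m.
The cable tension T acts at 1.58 m; only its component perpendicular to the beam, T sinθ, produces torque. sinθ = h/√(h²+d²) = 1.73/√(1.73²+1.58²) = 0.7384.
Balancing moments: T × 1.58 × 0.7384 = 128.4, giving T = 128.4 / 1.167 = 110 N.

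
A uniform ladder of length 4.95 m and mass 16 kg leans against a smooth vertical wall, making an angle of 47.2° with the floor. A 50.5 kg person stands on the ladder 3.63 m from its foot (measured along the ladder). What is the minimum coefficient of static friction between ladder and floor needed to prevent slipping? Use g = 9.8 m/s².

Sum moments about the foot of the ladder (the floor normal and friction both act there and drop out).
Ladder weight 16×9.8 = 156.8 N acts at 2.475 m along the ladder; its horizontal arm is 2.475·cos47.2° = 1.682 m → τ = 263.7 N·m clockwise.
Person: 50.5×9.8 = 494.9 N at 3.63 m → arm 2.466 m → τ = 1220 N·m clockwise.
Wall normal N acts horizontally at the top; its moment arm is the height L sinθ = 4.95·sin47.2° = 3.632 m, counterclockwise.
Στ = 0 ⇒ N × 3.632 = 1484 ⇒ N = 408.6 N.
ΣFx = 0 ⇒ f = N_wall = 408.6 N. ΣFy = 0 ⇒ N_floor = 651.7 N.
μ_min = f / N_floor = 408.6 / 651.7 = 0.627.

μ_min ≈ 0.627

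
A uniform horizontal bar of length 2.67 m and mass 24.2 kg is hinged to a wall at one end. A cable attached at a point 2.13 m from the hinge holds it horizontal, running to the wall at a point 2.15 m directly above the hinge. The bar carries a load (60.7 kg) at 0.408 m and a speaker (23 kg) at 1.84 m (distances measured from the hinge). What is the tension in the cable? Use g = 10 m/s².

Sum moments about the hinge (the unknown hinge reaction has zero arm there).
Beam weight: 24.2 × 10 = 242 N down at 1.335 m → arm 1.335 m, τ = 242 × 1.335 = 323.1 N·m clockwise.
Load: 60.7 × 10 = 607 N down at 0.408 m → arm 0.408 m, τ = 607 × 0.408 = 247.7 N·m clockwise.
Speaker: 23 × 10 = 230 N down at 1.84 m → arm 1.84 m, τ = 230 × 1.84 = 423.2 N·m clockwise.
Total clockwise load moment = 994 N·m.
The cable tension T acts at 2.13 m; only its component perpendicular to the bar, T sinθ, produces torque. sinθ = h/√(h²+d²) = 2.15/√(2.15²+2.13²) = 0.7104.
For rotational equilibrium, T × 2.13 × 0.7104 = 994, so T = 994 / 1.513 = 657 N.

T ≈ 657 N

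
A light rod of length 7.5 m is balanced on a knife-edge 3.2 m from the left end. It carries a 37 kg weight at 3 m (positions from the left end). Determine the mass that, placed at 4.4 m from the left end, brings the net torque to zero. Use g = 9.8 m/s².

Sum moments about the knife-edge (at 3.2 m from the left end) (the support reaction has zero arm there).
Weight: 37 × 9.8 = 362.6 N down at 3 m → arm 0.2 m, τ = 362.6 × 0.2 = 72.52 N·m counterclockwise.
Net moment of known loads = 72.52 N·m counterclockwise.
An unknown mass m at 4.4 m has arm 1.2 m; its moment is m·g·1.2 clockwise.
For rotational equilibrium, m × 9.8 × 1.2 = 72.52, so m = 72.52 / (9.8 × 1.2) = 6.17 kg.

m ≈ 6.17 kg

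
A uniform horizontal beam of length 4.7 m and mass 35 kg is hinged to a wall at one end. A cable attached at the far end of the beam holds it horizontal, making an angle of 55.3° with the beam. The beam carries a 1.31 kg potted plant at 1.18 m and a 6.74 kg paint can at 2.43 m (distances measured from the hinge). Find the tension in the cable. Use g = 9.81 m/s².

About the hinge:
Beam weight: 35 × 9.81 = 343.4 N down at 2.35 m → arm 2.35 m, τ = 343.4 × 2.35 = 807 N·m clockwise.
Potted plant: 1.31 × 9.81 = 12.85 N down at 1.18 m → arm 1.18 m, τ = 12.85 × 1.18 = 15.16 N·m clockwise.
Paint can: 6.74 × 9.81 = 66.12 N down at 2.43 m → arm 2.43 m, τ = 66.12 × 2.43 = 160.7 N·m clockwise.
Total clockwise load moment = 982.9 N·m.
The cable tension T acts at 4.7 m; only its component perpendicular to the beam, T sinθ, produces torque. sin 55.3° = 0.8221.
For rotational equilibrium, T × 4.7 × 0.8221 = 982.9, so T = 982.9 / 3.864 = 254 N.

T ≈ 254 N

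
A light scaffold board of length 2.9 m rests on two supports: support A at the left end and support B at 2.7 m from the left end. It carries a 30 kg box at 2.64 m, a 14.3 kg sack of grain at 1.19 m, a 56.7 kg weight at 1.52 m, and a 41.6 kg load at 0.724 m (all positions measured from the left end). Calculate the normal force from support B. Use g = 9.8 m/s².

R_B ≈ 771 N

Take moments about support A.
Box: 30 × 9.8 = 294 N down at 2.64 m → arm 2.64 m, τ = 294 × 2.64 = 776.2 N·m clockwise.
Sack of grain: 14.3 × 9.8 = 140.1 N down at 1.19 m → arm 1.19 m, τ = 140.1 × 1.19 = 166.7 N·m clockwise.
Weight: 56.7 × 9.8 = 555.7 N down at 1.52 m → arm 1.52 m, τ = 555.7 × 1.52 = 844.7 N·m clockwise.
Load: 41.6 × 9.8 = 407.7 N down at 0.724 m → arm 0.724 m, τ = 407.7 × 0.724 = 295.2 N·m clockwise.
Net load moment about support A = 2083 N·m clockwise.
Reaction R at support B is upward at 2.7 m, arm 2.7 m → moment R × 2.7 counterclockwise.
For rotational equilibrium, R × 2.7 = 2083, so R = 771 N.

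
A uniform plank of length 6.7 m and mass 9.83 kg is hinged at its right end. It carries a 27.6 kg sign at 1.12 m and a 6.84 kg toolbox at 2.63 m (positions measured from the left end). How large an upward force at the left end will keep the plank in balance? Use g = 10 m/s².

Take moments about the right end.
Beam weight: 9.83 × 10 = 98.3 N down at 3.35 m → arm 3.35 m, τ = 98.3 × 3.35 = 329.3 N·m counterclockwise.
Sign: 27.6 × 10 = 276 N down at 1.12 m → arm 5.58 m, τ = 276 × 5.58 = 1540 N·m counterclockwise.
Toolbox: 6.84 × 10 = 68.4 N down at 2.63 m → arm 4.07 m, τ = 68.4 × 4.07 = 278.4 N·m counterclockwise.
Net moment of the loads = 2148 N·m counterclockwise.
The upward force F acts at the left end, arm 6.7 m, giving F × 6.7 clockwise.
Στ = 0 ⇒ F × 6.7 = 2148 ⇒ F = 2148 / 6.7 = 321 N.

F ≈ 321 N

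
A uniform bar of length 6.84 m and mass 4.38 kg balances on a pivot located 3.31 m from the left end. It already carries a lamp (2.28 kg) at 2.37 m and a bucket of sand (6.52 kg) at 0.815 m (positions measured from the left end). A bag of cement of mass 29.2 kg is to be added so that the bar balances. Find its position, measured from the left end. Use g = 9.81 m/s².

Sum moments about the pivot (at 3.31 m from the left end) (the support reaction has zero arm there).
Beam weight: 4.38 × 9.81 = 42.97 N down at 3.42 m → arm 0.11 m, τ = 42.97 × 0.11 = 4.727 N·m clockwise.
Lamp: 2.28 × 9.81 = 22.37 N down at 2.37 m → arm 0.94 m, τ = 22.37 × 0.94 = 21.03 N·m counterclockwise.
Bucket of sand: 6.52 × 9.81 = 63.96 N down at 0.815 m → arm 2.495 m, τ = 63.96 × 2.495 = 159.6 N·m counterclockwise.
Net moment of existing loads = 175.9 N·m counterclockwise.
The bag of cement weighs 29.2 × 9.81 = 286.5 N and must supply an equal clockwise moment, so its lever arm about the pivot is 175.9 / 286.5 = 0.614 m.
That puts it at 3.31 + 0.614 = 3.92 m from the left end.

x ≈ 3.92 m from the left end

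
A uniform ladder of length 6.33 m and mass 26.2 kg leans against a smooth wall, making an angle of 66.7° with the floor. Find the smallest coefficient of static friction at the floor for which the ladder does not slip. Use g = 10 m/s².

μ_min ≈ 0.215

Take moments about the foot of the ladder.
Ladder weight 26.2×10 = 262 N acts at 3.165 m along the ladder; its horizontal arm is 3.165·cos66.7° = 1.252 m → τ = 328 N·m clockwise.
Wall normal N acts horizontally at the top; its moment arm is the height L sinθ = 6.33·sin66.7° = 5.814 m, counterclockwise.
Στ = 0 ⇒ N × 5.814 = 328 ⇒ N = 56.42 N.
ΣFx = 0 ⇒ f = N_wall = 56.42 N. ΣFy = 0 ⇒ N_floor = 262 N.
μ_min = f / N_floor = 56.42 / 262 = 0.215.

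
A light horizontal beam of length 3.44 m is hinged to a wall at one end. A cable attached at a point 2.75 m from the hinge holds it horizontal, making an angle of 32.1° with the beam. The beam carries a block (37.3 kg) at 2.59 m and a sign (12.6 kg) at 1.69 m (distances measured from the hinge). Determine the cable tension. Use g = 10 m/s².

T ≈ 807 N

About the hinge:
Block: 37.3 × 10 = 373 N down at 2.59 m → arm 2.59 m, τ = 373 × 2.59 = 966.1 N·m clockwise.
Sign: 12.6 × 10 = 126 N down at 1.69 m → arm 1.69 m, τ = 126 × 1.69 = 212.9 N·m clockwise.
Total clockwise load moment = 1179 N·m.
The cable tension T acts at 2.75 m; only its component perpendicular to the beam, T sinθ, produces torque. sin 32.1° = 0.5314.
For rotational equilibrium, T × 2.75 × 0.5314 = 1179, so T = 1179 / 1.461 = 807 N.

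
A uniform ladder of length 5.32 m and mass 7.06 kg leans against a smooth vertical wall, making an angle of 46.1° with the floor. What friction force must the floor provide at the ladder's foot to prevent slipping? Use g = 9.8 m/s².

f ≈ 33.3 N

About the foot of the ladder:
Ladder weight 7.06×9.8 = 69.19 N acts at 2.66 m along the ladder; its horizontal arm is 2.66·cos46.1° = 1.844 m → τ = 127.6 N·m clockwise.
Wall normal N acts horizontally at the top; its moment arm is the height L sinθ = 5.32·sin46.1° = 3.833 m, counterclockwise.
For rotational equilibrium, N × 3.833 = 127.6, so N = 33.3 N.
ΣFx = 0: friction at the foot balances the wall's push, so f = N_wall = 33.3 N.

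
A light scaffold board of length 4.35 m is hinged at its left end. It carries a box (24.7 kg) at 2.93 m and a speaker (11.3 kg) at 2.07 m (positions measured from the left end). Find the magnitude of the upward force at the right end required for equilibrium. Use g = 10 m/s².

F ≈ 220 N

About the left end:
Box: 24.7 × 10 = 247 N down at 2.93 m → arm 2.93 m, τ = 247 × 2.93 = 723.7 N·m clockwise.
Speaker: 11.3 × 10 = 113 N down at 2.07 m → arm 2.07 m, τ = 113 × 2.07 = 233.9 N·m clockwise.
Net moment of the loads = 957.6 N·m clockwise.
The upward force F acts at the right end, arm 4.35 m, giving F × 4.35 counterclockwise.
For rotational equilibrium, F × 4.35 = 957.6, so F = 957.6 / 4.35 = 220 N.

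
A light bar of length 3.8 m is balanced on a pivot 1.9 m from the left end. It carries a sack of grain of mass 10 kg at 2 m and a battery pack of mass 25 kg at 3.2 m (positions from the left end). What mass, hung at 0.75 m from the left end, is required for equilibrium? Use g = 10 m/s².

Choose the pivot (at 1.9 m from the left end) as the axis so the support reaction has zero arm there.
Sack of grain: 10 × 10 = 100 N down at 2 m → arm 0.1 m, τ = 100 × 0.1 = 10 N·m clockwise.
Battery pack: 25 × 10 = 250 N down at 3.2 m → arm 1.3 m, τ = 250 × 1.3 = 325 N·m clockwise.
Net moment of known loads = 335 N·m clockwise.
An unknown mass m at 0.75 m has arm 1.15 m; its moment is m·g·1.15 counterclockwise.
Setting net torque to zero: m × 10 × 1.15 = 335 → m = 335 / (10 × 1.15) = 29.1 kg.

m ≈ 29.1 kg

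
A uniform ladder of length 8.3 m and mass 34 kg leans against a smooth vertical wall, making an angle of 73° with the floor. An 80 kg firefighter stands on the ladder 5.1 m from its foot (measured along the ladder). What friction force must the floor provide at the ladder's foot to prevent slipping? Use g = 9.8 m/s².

Taking torques about the foot of the ladder:
Ladder weight 34×9.8 = 333.2 N acts at 4.15 m along the ladder; its horizontal arm is 4.15·cos73° = 1.213 m → τ = 404.2 N·m clockwise.
Firefighter: 80×9.8 = 784 N at 5.1 m → arm 1.491 m → τ = 1169 N·m clockwise.
Wall normal N acts horizontally at the top; its moment arm is the height L sinθ = 8.3·sin73° = 7.937 m, counterclockwise.
Στ = 0 ⇒ N × 7.937 = 1573 ⇒ N = 198 N.
ΣFx = 0: friction at the foot balances the wall's push, so f = N_wall = 198 N.

f ≈ 198 N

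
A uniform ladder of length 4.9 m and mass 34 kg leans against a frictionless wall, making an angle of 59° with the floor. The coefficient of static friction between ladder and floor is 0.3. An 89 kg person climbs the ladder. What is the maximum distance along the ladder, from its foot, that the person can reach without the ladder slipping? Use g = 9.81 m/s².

d ≈ 2.45 m

Take moments about the foot of the ladder.
Ladder weight 34×9.81 = 333.5 N acts at 2.45 m along the ladder; its horizontal arm is 2.45·cos59° = 1.262 m → τ = 420.9 N·m clockwise.
Person weight 89×9.81 = 873.1 N at distance d → arm d·cos59° → τ = 873.1·d·0.515 clockwise.
Wall normal N at the top has arm L sinθ = 4.2 m counterclockwise, so Στ = 0 gives N·4.2 = 420.9 + 449.6·d.
ΣFy = 0 ⇒ N_floor = 1207 N, so the maximum friction is μ_s·N_floor = 0.3×1207 = 362.1 N. ΣFx = 0 ⇒ N_wall = f, so at the slipping point N = 362.1 N.
Substituting: 362.1×4.2 = 420.9 + 449.6·d ⇒ d = (1521 − 420.9) / 449.6 = 2.45 m.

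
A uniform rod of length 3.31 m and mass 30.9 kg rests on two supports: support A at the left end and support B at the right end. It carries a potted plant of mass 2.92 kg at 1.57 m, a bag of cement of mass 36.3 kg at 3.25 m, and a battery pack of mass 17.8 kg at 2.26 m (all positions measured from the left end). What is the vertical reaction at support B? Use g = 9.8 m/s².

R_B ≈ 633 N

Choose support A as the axis so its reaction then has zero moment arm.
Beam weight: 30.9 × 9.8 = 302.8 N down at 1.655 m → arm 1.655 m, τ = 302.8 × 1.655 = 501.1 N·m clockwise.
Potted plant: 2.92 × 9.8 = 28.62 N down at 1.57 m → arm 1.57 m, τ = 28.62 × 1.57 = 44.93 N·m clockwise.
Bag of cement: 36.3 × 9.8 = 355.7 N down at 3.25 m → arm 3.25 m, τ = 355.7 × 3.25 = 1156 N·m clockwise.
Battery pack: 17.8 × 9.8 = 174.4 N down at 2.26 m → arm 2.26 m, τ = 174.4 × 2.26 = 394.1 N·m clockwise.
Net load moment about support A = 2096 N·m clockwise.
Reaction R at support B is upward at 3.31 m, arm 3.31 m → moment R × 3.31 counterclockwise.
For rotational equilibrium, R × 3.31 = 2096, so R = 633 N.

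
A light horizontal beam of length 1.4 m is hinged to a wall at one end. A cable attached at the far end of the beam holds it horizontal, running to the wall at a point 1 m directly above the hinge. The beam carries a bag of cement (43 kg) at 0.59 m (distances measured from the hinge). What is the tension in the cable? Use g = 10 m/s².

T ≈ 312 N

Taking torques about the hinge:
Bag of cement: 43 × 10 = 430 N down at 0.59 m → arm 0.59 m, τ = 430 × 0.59 = 253.7 N·m clockwise.
Total clockwise load moment = 253.7 N·m.
The cable tension T acts at 1.4 m; only its component perpendicular to the beam, T sinθ, produces torque. sinθ = h/√(h²+d²) = 1/√(1²+1.4²) = 0.5812.
Setting net torque to zero: T × 1.4 × 0.5812 = 253.7 → T = 253.7 / 0.8137 = 312 N.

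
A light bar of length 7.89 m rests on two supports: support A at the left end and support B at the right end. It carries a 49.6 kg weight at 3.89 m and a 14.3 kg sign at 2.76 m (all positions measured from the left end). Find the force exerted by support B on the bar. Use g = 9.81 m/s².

R_B ≈ 289 N

Sum moments about support A (its reaction then has zero moment arm).
Weight: 49.6 × 9.81 = 486.6 N down at 3.89 m → arm 3.89 m, τ = 486.6 × 3.89 = 1893 N·m clockwise.
Sign: 14.3 × 9.81 = 140.3 N down at 2.76 m → arm 2.76 m, τ = 140.3 × 2.76 = 387.2 N·m clockwise.
Net load moment about support A = 2280 N·m clockwise.
Reaction R at support B is upward at 7.89 m, arm 7.89 m → moment R × 7.89 counterclockwise.
Balancing moments: R × 7.89 = 2280, giving R = 289 N.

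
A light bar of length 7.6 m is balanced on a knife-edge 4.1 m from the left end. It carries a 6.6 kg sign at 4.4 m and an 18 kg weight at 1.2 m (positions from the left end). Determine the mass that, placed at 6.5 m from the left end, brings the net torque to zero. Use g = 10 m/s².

m ≈ 20.9 kg

Sum moments about the knife-edge (at 4.1 m from the left end) (the support reaction has zero arm there).
Sign: 6.6 × 10 = 66 N down at 4.4 m → arm 0.3 m, τ = 66 × 0.3 = 19.8 N·m clockwise.
Weight: 18 × 10 = 180 N down at 1.2 m → arm 2.9 m, τ = 180 × 2.9 = 522 N·m counterclockwise.
Net moment of known loads = 502.2 N·m counterclockwise.
An unknown mass m at 6.5 m has arm 2.4 m; its moment is m·g·2.4 clockwise.
Στ = 0 ⇒ m × 10 × 2.4 = 502.2 ⇒ m = 502.2 / (10 × 2.4) = 20.9 kg.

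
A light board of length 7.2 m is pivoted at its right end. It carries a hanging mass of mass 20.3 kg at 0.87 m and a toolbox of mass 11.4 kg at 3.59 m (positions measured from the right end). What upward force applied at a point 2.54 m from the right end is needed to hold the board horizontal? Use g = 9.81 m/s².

F ≈ 226 N

About the right end:
Hanging mass: 20.3 × 9.81 = 199.1 N down at 0.87 m → arm 0.87 m, τ = 199.1 × 0.87 = 173.2 N·m counterclockwise.
Toolbox: 11.4 × 9.81 = 111.8 N down at 3.59 m → arm 3.59 m, τ = 111.8 × 3.59 = 401.4 N·m counterclockwise.
Net moment of the loads = 574.6 N·m counterclockwise.
The upward force F acts at a point 2.54 m from the right end, arm 2.54 m, giving F × 2.54 clockwise.
Setting net torque to zero: F × 2.54 = 574.6 → F = 574.6 / 2.54 = 226 N.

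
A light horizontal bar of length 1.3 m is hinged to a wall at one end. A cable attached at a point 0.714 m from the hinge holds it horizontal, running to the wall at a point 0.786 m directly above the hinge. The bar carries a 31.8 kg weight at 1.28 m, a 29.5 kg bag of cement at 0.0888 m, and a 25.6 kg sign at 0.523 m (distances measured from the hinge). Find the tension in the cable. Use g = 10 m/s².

About the hinge:
Weight: 31.8 × 10 = 318 N down at 1.28 m → arm 1.28 m, τ = 318 × 1.28 = 407 N·m clockwise.
Bag of cement: 29.5 × 10 = 295 N down at 0.0888 m → arm 0.0888 m, τ = 295 × 0.0888 = 26.2 N·m clockwise.
Sign: 25.6 × 10 = 256 N down at 0.523 m → arm 0.523 m, τ = 256 × 0.523 = 133.9 N·m clockwise.
Total clockwise load moment = 567.1 N·m.
The cable tension T acts at 0.714 m; only its component perpendicular to the bar, T sinθ, produces torque. sinθ = h/√(h²+d²) = 0.786/√(0.786²+0.714²) = 0.7402.
For rotational equilibrium, T × 0.714 × 0.7402 = 567.1, so T = 567.1 / 0.5285 = 1070 N.

T ≈ 1070 N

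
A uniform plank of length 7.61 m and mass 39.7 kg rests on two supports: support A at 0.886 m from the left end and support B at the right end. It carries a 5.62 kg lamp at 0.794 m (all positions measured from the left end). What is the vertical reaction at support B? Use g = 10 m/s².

Take moments about support A.
Beam weight: 39.7 × 10 = 397 N down at 3.805 m → arm 2.919 m, τ = 397 × 2.919 = 1159 N·m clockwise.
Lamp: 5.62 × 10 = 56.2 N down at 0.794 m → arm 0.092 m, τ = 56.2 × 0.092 = 5.17 N·m counterclockwise.
Net load moment about support A = 1154 N·m clockwise.
Reaction R at support B is upward at 7.61 m, arm 6.724 m → moment R × 6.724 counterclockwise.
Setting net torque to zero: R × 6.724 = 1154 → R = 172 N.

R_B ≈ 172 N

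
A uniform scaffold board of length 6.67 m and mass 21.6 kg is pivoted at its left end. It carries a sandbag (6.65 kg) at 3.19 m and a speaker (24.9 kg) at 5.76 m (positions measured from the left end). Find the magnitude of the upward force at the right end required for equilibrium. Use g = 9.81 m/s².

F ≈ 348 N

About the left end:
Beam weight: 21.6 × 9.81 = 211.9 N down at 3.335 m → arm 3.335 m, τ = 211.9 × 3.335 = 706.7 N·m clockwise.
Sandbag: 6.65 × 9.81 = 65.24 N down at 3.19 m → arm 3.19 m, τ = 65.24 × 3.19 = 208.1 N·m clockwise.
Speaker: 24.9 × 9.81 = 244.3 N down at 5.76 m → arm 5.76 m, τ = 244.3 × 5.76 = 1407 N·m clockwise.
Net moment of the loads = 2322 N·m clockwise.
The upward force F acts at the right end, arm 6.67 m, giving F × 6.67 counterclockwise.
Στ = 0 ⇒ F × 6.67 = 2322 ⇒ F = 2322 / 6.67 = 348 N.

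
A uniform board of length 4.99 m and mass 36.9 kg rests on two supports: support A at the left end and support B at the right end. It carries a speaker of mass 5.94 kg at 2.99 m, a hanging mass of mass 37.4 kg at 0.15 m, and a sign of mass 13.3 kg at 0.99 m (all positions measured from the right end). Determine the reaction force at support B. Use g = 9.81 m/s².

About support A:
Beam weight: 36.9 × 9.81 = 362 N down at 2.495 m → arm 2.495 m, τ = 362 × 2.495 = 903.2 N·m clockwise.
Speaker: 5.94 × 9.81 = 58.27 N down at 2.99 m → arm 2 m, τ = 58.27 × 2 = 116.5 N·m clockwise.
Hanging mass: 37.4 × 9.81 = 366.9 N down at 0.15 m → arm 4.84 m, τ = 366.9 × 4.84 = 1776 N·m clockwise.
Sign: 13.3 × 9.81 = 130.5 N down at 0.99 m → arm 4 m, τ = 130.5 × 4 = 522 N·m clockwise.
Net load moment about support A = 3318 N·m clockwise.
Reaction R at support B is upward at 0 m, arm 4.99 m → moment R × 4.99 counterclockwise.
For rotational equilibrium, R × 4.99 = 3318, so R = 665 N.

R_B ≈ 665 N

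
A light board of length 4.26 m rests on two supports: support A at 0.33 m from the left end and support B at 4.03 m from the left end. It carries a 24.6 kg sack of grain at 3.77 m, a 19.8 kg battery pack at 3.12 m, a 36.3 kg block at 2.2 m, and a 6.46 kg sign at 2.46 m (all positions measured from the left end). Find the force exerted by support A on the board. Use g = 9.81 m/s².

R_A ≈ 268 N

Choose support B as the axis so its reaction then has zero moment arm.
Sack of grain: 24.6 × 9.81 = 241.3 N down at 3.77 m → arm 0.26 m, τ = 241.3 × 0.26 = 62.74 N·m counterclockwise.
Battery pack: 19.8 × 9.81 = 194.2 N down at 3.12 m → arm 0.91 m, τ = 194.2 × 0.91 = 176.7 N·m counterclockwise.
Block: 36.3 × 9.81 = 356.1 N down at 2.2 m → arm 1.83 m, τ = 356.1 × 1.83 = 651.7 N·m counterclockwise.
Sign: 6.46 × 9.81 = 63.37 N down at 2.46 m → arm 1.57 m, τ = 63.37 × 1.57 = 99.49 N·m counterclockwise.
Net load moment about support B = 990.6 N·m counterclockwise.
Reaction R at support A is upward at 0.33 m, arm 3.7 m → moment R × 3.7 clockwise.
Στ = 0 ⇒ R × 3.7 = 990.6 ⇒ R = 268 N.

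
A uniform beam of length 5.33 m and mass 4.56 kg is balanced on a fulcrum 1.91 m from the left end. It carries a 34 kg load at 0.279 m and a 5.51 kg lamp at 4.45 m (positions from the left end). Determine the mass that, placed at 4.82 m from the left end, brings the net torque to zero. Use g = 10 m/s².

Taking torques about the fulcrum (at 1.91 m from the left end):
Beam weight: 4.56 × 10 = 45.6 N down at 2.665 m → arm 0.755 m, τ = 45.6 × 0.755 = 34.43 N·m clockwise.
Load: 34 × 10 = 340 N down at 0.279 m → arm 1.631 m, τ = 340 × 1.631 = 554.5 N·m counterclockwise.
Lamp: 5.51 × 10 = 55.1 N down at 4.45 m → arm 2.54 m, τ = 55.1 × 2.54 = 140 N·m clockwise.
Net moment of known loads = 380.1 N·m counterclockwise.
An unknown mass m at 4.82 m has arm 2.91 m; its moment is m·g·2.91 clockwise.
Στ = 0 ⇒ m × 10 × 2.91 = 380.1 ⇒ m = 380.1 / (10 × 2.91) = 13.1 kg.

m ≈ 13.1 kg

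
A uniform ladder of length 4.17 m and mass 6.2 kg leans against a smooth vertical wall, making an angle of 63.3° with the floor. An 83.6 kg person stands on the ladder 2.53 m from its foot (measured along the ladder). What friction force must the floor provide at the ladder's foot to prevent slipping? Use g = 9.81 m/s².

f ≈ 266 N

About the foot of the ladder:
Ladder weight 6.2×9.81 = 60.82 N acts at 2.085 m along the ladder; its horizontal arm is 2.085·cos63.3° = 0.9368 m → τ = 56.98 N·m clockwise.
Person: 83.6×9.81 = 820.1 N at 2.53 m → arm 1.137 m → τ = 932.5 N·m clockwise.
Wall normal N acts horizontally at the top; its moment arm is the height L sinθ = 4.17·sin63.3° = 3.725 m, counterclockwise.
Setting net torque to zero: N × 3.725 = 989.5 → N = 266 N.
ΣFx = 0: friction at the foot balances the wall's push, so f = N_wall = 266 N.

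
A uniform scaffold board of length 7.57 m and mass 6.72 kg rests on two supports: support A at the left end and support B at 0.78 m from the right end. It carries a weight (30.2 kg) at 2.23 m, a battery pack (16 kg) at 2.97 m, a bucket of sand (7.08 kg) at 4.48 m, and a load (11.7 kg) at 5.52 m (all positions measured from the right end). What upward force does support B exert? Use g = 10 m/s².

R_B ≈ 451 N

Taking torques about support A:
Beam weight: 6.72 × 10 = 67.2 N down at 3.785 m → arm 3.785 m, τ = 67.2 × 3.785 = 254.4 N·m clockwise.
Weight: 30.2 × 10 = 302 N down at 2.23 m → arm 5.34 m, τ = 302 × 5.34 = 1613 N·m clockwise.
Battery pack: 16 × 10 = 160 N down at 2.97 m → arm 4.6 m, τ = 160 × 4.6 = 736 N·m clockwise.
Bucket of sand: 7.08 × 10 = 70.8 N down at 4.48 m → arm 3.09 m, τ = 70.8 × 3.09 = 218.8 N·m clockwise.
Load: 11.7 × 10 = 117 N down at 5.52 m → arm 2.05 m, τ = 117 × 2.05 = 239.8 N·m clockwise.
Net load moment about support A = 3062 N·m clockwise.
Reaction R at support B is upward at 0.78 m, arm 6.79 m → moment R × 6.79 counterclockwise.
For rotational equilibrium, R × 6.79 = 3062, so R = 451 N.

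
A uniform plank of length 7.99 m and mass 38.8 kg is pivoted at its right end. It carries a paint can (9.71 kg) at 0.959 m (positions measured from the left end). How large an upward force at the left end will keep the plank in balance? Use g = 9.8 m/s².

F ≈ 274 N

About the right end:
Beam weight: 38.8 × 9.8 = 380.2 N down at 3.995 m → arm 3.995 m, τ = 380.2 × 3.995 = 1519 N·m counterclockwise.
Paint can: 9.71 × 9.8 = 95.16 N down at 0.959 m → arm 7.031 m, τ = 95.16 × 7.031 = 669.1 N·m counterclockwise.
Net moment of the loads = 2188 N·m counterclockwise.
The upward force F acts at the left end, arm 7.99 m, giving F × 7.99 clockwise.
For rotational equilibrium, F × 7.99 = 2188, so F = 2188 / 7.99 = 274 N.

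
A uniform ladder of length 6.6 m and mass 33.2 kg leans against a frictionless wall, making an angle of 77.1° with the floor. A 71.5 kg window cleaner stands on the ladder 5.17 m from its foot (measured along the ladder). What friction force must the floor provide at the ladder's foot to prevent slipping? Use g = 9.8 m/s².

Taking torques about the foot of the ladder:
Ladder weight 33.2×9.8 = 325.4 N acts at 3.3 m along the ladder; its horizontal arm is 3.3·cos77.1° = 0.7367 m → τ = 239.7 N·m clockwise.
Window cleaner: 71.5×9.8 = 700.7 N at 5.17 m → arm 1.154 m → τ = 808.6 N·m clockwise.
Wall normal N acts horizontally at the top; its moment arm is the height L sinθ = 6.6·sin77.1° = 6.433 m, counterclockwise.
Balancing moments: N × 6.433 = 1048, giving N = 163 N.
ΣFx = 0: friction at the foot balances the wall's push, so f = N_wall = 163 N.

f ≈ 163 N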